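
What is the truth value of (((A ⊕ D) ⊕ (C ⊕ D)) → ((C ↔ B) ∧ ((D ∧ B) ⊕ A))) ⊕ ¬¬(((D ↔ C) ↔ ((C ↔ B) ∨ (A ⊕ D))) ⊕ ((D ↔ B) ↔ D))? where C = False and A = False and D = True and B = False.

A ⊕ D = False ⊕ True = True
C ⊕ D = False ⊕ True = True
(A ⊕ D) ⊕ (C ⊕ D) = True ⊕ True = False
C ↔ B = False ↔ False = True
D ∧ B = True ∧ False = False
(D ∧ B) ⊕ A = False ⊕ False = False
(C ↔ B) ∧ ((D ∧ B) ⊕ A) = True ∧ False = False
((A ⊕ D) ⊕ (C ⊕ D)) → ((C ↔ B) ∧ ((D ∧ B) ⊕ A)) = False → False = True
D ↔ C = True ↔ False = False
C ↔ B = False ↔ False = True
A ⊕ D = False ⊕ True = True
(C ↔ B) ∨ (A ⊕ D) = True ∨ True = True
(D ↔ C) ↔ ((C ↔ B) ∨ (A ⊕ D)) = False ↔ True = False
D ↔ B = True ↔ False = False
(D ↔ B) ↔ D = False ↔ True = False
((D ↔ C) ↔ ((C ↔ B) ∨ (A ⊕ D))) ⊕ ((D ↔ B) ↔ D) = False ⊕ False = False
¬(((D ↔ C) ↔ ((C ↔ B) ∨ (A ⊕ D))) ⊕ ((D ↔ B) ↔ D)) = ¬False = True
¬¬(((D ↔ C) ↔ ((C ↔ B) ∨ (A ⊕ D))) ⊕ ((D ↔ B) ↔ D)) = ¬True = False
(((A ⊕ D) ⊕ (C ⊕ D)) → ((C ↔ B) ∧ ((D ∧ B) ⊕ A))) ⊕ ¬¬(((D ↔ C) ↔ ((C ↔ B) ∨ (A ⊕ D))) ⊕ ((D ↔ B) ↔ D)) = True ⊕ False = True

True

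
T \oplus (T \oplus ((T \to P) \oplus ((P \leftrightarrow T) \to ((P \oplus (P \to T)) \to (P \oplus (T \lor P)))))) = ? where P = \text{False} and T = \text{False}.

\text{True}

T \to P = \text{False} \to \text{False} = \text{True}
P \leftrightarrow T = \text{False} \leftrightarrow \text{False} = \text{True}
P \to T = \text{False} \to \text{False} = \text{True}
P \oplus (P \to T) = \text{False} \oplus \text{True} = \text{True}
T \lor P = \text{False} \lor \text{False} = \text{False}
P \oplus (T \lor P) = \text{False} \oplus \text{False} = \text{False}
(P \oplus (P \to T)) \to (P \oplus (T \lor P)) = \text{True} \to \text{False} = \text{False}
(P \leftrightarrow T) \to ((P \oplus (P \to T)) \to (P \oplus (T \lor P))) = \text{True} \to \text{False} = \text{False}
(T \to P) \oplus ((P \leftrightarrow T) \to ((P \oplus (P \to T)) \to (P \oplus (T \lor P)))) = \text{True} \oplus \text{False} = \text{True}
T \oplus ((T \to P) \oplus ((P \leftrightarrow T) \to ((P \oplus (P \to T)) \to (P \oplus (T \lor P))))) = \text{False} \oplus \text{True} = \text{True}
T \oplus (T \oplus ((T \to P) \oplus ((P \leftrightarrow T) \to ((P \oplus (P \to T)) \to (P \oplus (T \lor P)))))) = \text{False} \oplus \text{True} = \text{True}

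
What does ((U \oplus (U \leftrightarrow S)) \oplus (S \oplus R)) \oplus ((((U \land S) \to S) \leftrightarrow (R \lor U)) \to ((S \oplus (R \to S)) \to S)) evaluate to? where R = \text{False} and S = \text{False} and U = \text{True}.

\text{True}

U \leftrightarrow S = \text{True} \leftrightarrow \text{False} = \text{False}
U \oplus (U \leftrightarrow S) = \text{True} \oplus \text{False} = \text{True}
S \oplus R = \text{False} \oplus \text{False} = \text{False}
(U \oplus (U \leftrightarrow S)) \oplus (S \oplus R) = \text{True} \oplus \text{False} = \text{True}
U \land S = \text{True} \land \text{False} = \text{False}
(U \land S) \to S = \text{False} \to \text{False} = \text{True}
R \lor U = \text{False} \lor \text{True} = \text{True}
((U \land S) \to S) \leftrightarrow (R \lor U) = \text{True} \leftrightarrow \text{True} = \text{True}
R \to S = \text{False} \to \text{False} = \text{True}
S \oplus (R \to S) = \text{False} \oplus \text{True} = \text{True}
(S \oplus (R \to S)) \to S = \text{True} \to \text{False} = \text{False}
(((U \land S) \to S) \leftrightarrow (R \lor U)) \to ((S \oplus (R \to S)) \to S) = \text{True} \to \text{False} = \text{False}
((U \oplus (U \leftrightarrow S)) \oplus (S \oplus R)) \oplus ((((U \land S) \to S) \leftrightarrow (R \lor U)) \to ((S \oplus (R \to S)) \to S)) = \text{True} \oplus \text{False} = \text{True}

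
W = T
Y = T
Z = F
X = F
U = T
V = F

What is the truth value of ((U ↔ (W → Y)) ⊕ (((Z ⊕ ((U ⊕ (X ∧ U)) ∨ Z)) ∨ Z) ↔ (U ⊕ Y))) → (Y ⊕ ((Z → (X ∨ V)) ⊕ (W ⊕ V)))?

T

Substituting W=T, Y=T, Z=F, X=F, U=T, V=F:
W → Y = T → T = T
U ↔ (W → Y) = T ↔ T = T
X ∧ U = F ∧ T = F
U ⊕ (X ∧ U) = T ⊕ F = T
(U ⊕ (X ∧ U)) ∨ Z = T ∨ F = T
Z ⊕ ((U ⊕ (X ∧ U)) ∨ Z) = F ⊕ T = T
(Z ⊕ ((U ⊕ (X ∧ U)) ∨ Z)) ∨ Z = T ∨ F = T
U ⊕ Y = T ⊕ T = F
((Z ⊕ ((U ⊕ (X ∧ U)) ∨ Z)) ∨ Z) ↔ (U ⊕ Y) = T ↔ F = F
(U ↔ (W → Y)) ⊕ (((Z ⊕ ((U ⊕ (X ∧ U)) ∨ Z)) ∨ Z) ↔ (U ⊕ Y)) = T ⊕ F = T
X ∨ V = F ∨ F = F
Z → (X ∨ V) = F → F = T
W ⊕ V = T ⊕ F = T
(Z → (X ∨ V)) ⊕ (W ⊕ V) = T ⊕ T = F
Y ⊕ ((Z → (X ∨ V)) ⊕ (W ⊕ V)) = T ⊕ F = T
((U ↔ (W → Y)) ⊕ (((Z ⊕ ((U ⊕ (X ∧ U)) ∨ Z)) ∨ Z) ↔ (U ⊕ Y))) → (Y ⊕ ((Z → (X ∨ V)) ⊕ (W ⊕ V))) = T → T = T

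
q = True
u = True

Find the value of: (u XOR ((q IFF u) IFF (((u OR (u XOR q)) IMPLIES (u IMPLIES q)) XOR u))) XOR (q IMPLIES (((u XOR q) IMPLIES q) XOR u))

q IFF u = True IFF True = True
u XOR q = True XOR True = False
u OR (u XOR q) = True OR False = True
u IMPLIES q = True IMPLIES True = True
(u OR (u XOR q)) IMPLIES (u IMPLIES q) = True IMPLIES True = True
((u OR (u XOR q)) IMPLIES (u IMPLIES q)) XOR u = True XOR True = False
(q IFF u) IFF (((u OR (u XOR q)) IMPLIES (u IMPLIES q)) XOR u) = True IFF False = False
u XOR ((q IFF u) IFF (((u OR (u XOR q)) IMPLIES (u IMPLIES q)) XOR u)) = True XOR False = True
u XOR q = True XOR True = False
(u XOR q) IMPLIES q = False IMPLIES True = True
((u XOR q) IMPLIES q) XOR u = True XOR True = False
q IMPLIES (((u XOR q) IMPLIES q) XOR u) = True IMPLIES False = False
(u XOR ((q IFF u) IFF (((u OR (u XOR q)) IMPLIES (u IMPLIES q)) XOR u))) XOR (q IMPLIES (((u XOR q) IMPLIES q) XOR u)) = True XOR False = True

True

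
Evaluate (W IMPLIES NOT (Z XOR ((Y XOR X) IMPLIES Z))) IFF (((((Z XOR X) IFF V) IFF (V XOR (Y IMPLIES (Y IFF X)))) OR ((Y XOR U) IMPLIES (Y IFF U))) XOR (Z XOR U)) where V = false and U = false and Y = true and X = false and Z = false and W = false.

false

Y XOR X = true XOR false = true
(Y XOR X) IMPLIES Z = true IMPLIES false = false
Z XOR ((Y XOR X) IMPLIES Z) = false XOR false = false
NOT (Z XOR ((Y XOR X) IMPLIES Z)) = NOT false = true
W IMPLIES NOT (Z XOR ((Y XOR X) IMPLIES Z)) = false IMPLIES true = true
Z XOR X = false XOR false = false
(Z XOR X) IFF V = false IFF false = true
Y IFF X = true IFF false = false
Y IMPLIES (Y IFF X) = true IMPLIES false = false
V XOR (Y IMPLIES (Y IFF X)) = false XOR false = false
((Z XOR X) IFF V) IFF (V XOR (Y IMPLIES (Y IFF X))) = true IFF false = false
Y XOR U = true XOR false = true
Y IFF U = true IFF false = false
(Y XOR U) IMPLIES (Y IFF U) = true IMPLIES false = false
(((Z XOR X) IFF V) IFF (V XOR (Y IMPLIES (Y IFF X)))) OR ((Y XOR U) IMPLIES (Y IFF U)) = false OR false = false
Z XOR U = false XOR false = false
((((Z XOR X) IFF V) IFF (V XOR (Y IMPLIES (Y IFF X)))) OR ((Y XOR U) IMPLIES (Y IFF U))) XOR (Z XOR U) = false XOR false = false
(W IMPLIES NOT (Z XOR ((Y XOR X) IMPLIES Z))) IFF (((((Z XOR X) IFF V) IFF (V XOR (Y IMPLIES (Y IFF X)))) OR ((Y XOR U) IMPLIES (Y IFF U))) XOR (Z XOR U)) = true IFF false = false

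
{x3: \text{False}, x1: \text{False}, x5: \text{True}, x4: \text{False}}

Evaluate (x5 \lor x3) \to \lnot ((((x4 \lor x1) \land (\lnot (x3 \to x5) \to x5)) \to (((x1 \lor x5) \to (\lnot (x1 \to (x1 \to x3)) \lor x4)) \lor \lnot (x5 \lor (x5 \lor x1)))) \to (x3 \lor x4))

x5 \lor x3 = \text{True} \lor \text{False} = \text{True}
x4 \lor x1 = \text{False} \lor \text{False} = \text{False}
x3 \to x5 = \text{False} \to \text{True} = \text{True}
\lnot (x3 \to x5) = \lnot \text{True} = \text{False}
\lnot (x3 \to x5) \to x5 = \text{False} \to \text{True} = \text{True}
(x4 \lor x1) \land (\lnot (x3 \to x5) \to x5) = \text{False} \land \text{True} = \text{False}
x1 \lor x5 = \text{False} \lor \text{True} = \text{True}
x1 \to x3 = \text{False} \to \text{False} = \text{True}
x1 \to (x1 \to x3) = \text{False} \to \text{True} = \text{True}
\lnot (x1 \to (x1 \to x3)) = \lnot \text{True} = \text{False}
\lnot (x1 \to (x1 \to x3)) \lor x4 = \text{False} \lor \text{False} = \text{False}
(x1 \lor x5) \to (\lnot (x1 \to (x1 \to x3)) \lor x4) = \text{True} \to \text{False} = \text{False}
x5 \lor x1 = \text{True} \lor \text{False} = \text{True}
x5 \lor (x5 \lor x1) = \text{True} \lor \text{True} = \text{True}
\lnot (x5 \lor (x5 \lor x1)) = \lnot \text{True} = \text{False}
((x1 \lor x5) \to (\lnot (x1 \to (x1 \to x3)) \lor x4)) \lor \lnot (x5 \lor (x5 \lor x1)) = \text{False} \lor \text{False} = \text{False}
((x4 \lor x1) \land (\lnot (x3 \to x5) \to x5)) \to (((x1 \lor x5) \to (\lnot (x1 \to (x1 \to x3)) \lor x4)) \lor \lnot (x5 \lor (x5 \lor x1))) = \text{False} \to \text{False} = \text{True}
x3 \lor x4 = \text{False} \lor \text{False} = \text{False}
(((x4 \lor x1) \land (\lnot (x3 \to x5) \to x5)) \to (((x1 \lor x5) \to (\lnot (x1 \to (x1 \to x3)) \lor x4)) \lor \lnot (x5 \lor (x5 \lor x1)))) \to (x3 \lor x4) = \text{True} \to \text{False} = \text{False}
\lnot ((((x4 \lor x1) \land (\lnot (x3 \to x5) \to x5)) \to (((x1 \lor x5) \to (\lnot (x1 \to (x1 \to x3)) \lor x4)) \lor \lnot (x5 \lor (x5 \lor x1)))) \to (x3 \lor x4)) = \lnot \text{False} = \text{True}
(x5 \lor x3) \to \lnot ((((x4 \lor x1) \land (\lnot (x3 \to x5) \to x5)) \to (((x1 \lor x5) \to (\lnot (x1 \to (x1 \to x3)) \lor x4)) \lor \lnot (x5 \lor (x5 \lor x1)))) \to (x3 \lor x4)) = \text{True} \to \text{True} = \text{True}

\text{True}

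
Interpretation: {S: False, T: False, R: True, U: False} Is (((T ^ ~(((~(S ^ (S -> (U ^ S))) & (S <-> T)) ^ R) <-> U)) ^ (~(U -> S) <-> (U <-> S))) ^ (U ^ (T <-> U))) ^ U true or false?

False

U ^ S = False ^ False = False
S -> (U ^ S) = False -> False = True
S ^ (S -> (U ^ S)) = False ^ True = True
~(S ^ (S -> (U ^ S))) = ~True = False
S <-> T = False <-> False = True
~(S ^ (S -> (U ^ S))) & (S <-> T) = False & True = False
(~(S ^ (S -> (U ^ S))) & (S <-> T)) ^ R = False ^ True = True
((~(S ^ (S -> (U ^ S))) & (S <-> T)) ^ R) <-> U = True <-> False = False
~(((~(S ^ (S -> (U ^ S))) & (S <-> T)) ^ R) <-> U) = ~False = True
T ^ ~(((~(S ^ (S -> (U ^ S))) & (S <-> T)) ^ R) <-> U) = False ^ True = True
U -> S = False -> False = True
~(U -> S) = ~True = False
U <-> S = False <-> False = True
~(U -> S) <-> (U <-> S) = False <-> True = False
(T ^ ~(((~(S ^ (S -> (U ^ S))) & (S <-> T)) ^ R) <-> U)) ^ (~(U -> S) <-> (U <-> S)) = True ^ False = True
T <-> U = False <-> False = True
U ^ (T <-> U) = False ^ True = True
((T ^ ~(((~(S ^ (S -> (U ^ S))) & (S <-> T)) ^ R) <-> U)) ^ (~(U -> S) <-> (U <-> S))) ^ (U ^ (T <-> U)) = True ^ True = False
(((T ^ ~(((~(S ^ (S -> (U ^ S))) & (S <-> T)) ^ R) <-> U)) ^ (~(U -> S) <-> (U <-> S))) ^ (U ^ (T <-> U))) ^ U = False ^ False = False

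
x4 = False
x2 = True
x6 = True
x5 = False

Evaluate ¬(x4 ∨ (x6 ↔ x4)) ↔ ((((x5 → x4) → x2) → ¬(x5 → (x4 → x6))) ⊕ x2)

Substituting x4=False, x2=True, x6=True, x5=False:
x6 ↔ x4 = True ↔ False = False
x4 ∨ (x6 ↔ x4) = False ∨ False = False
¬(x4 ∨ (x6 ↔ x4)) = ¬False = True
x5 → x4 = False → False = True
(x5 → x4) → x2 = True → True = True
x4 → x6 = False → True = True
x5 → (x4 → x6) = False → True = True
¬(x5 → (x4 → x6)) = ¬True = False
((x5 → x4) → x2) → ¬(x5 → (x4 → x6)) = True → False = False
(((x5 → x4) → x2) → ¬(x5 → (x4 → x6))) ⊕ x2 = False ⊕ True = True
¬(x4 ∨ (x6 ↔ x4)) ↔ ((((x5 → x4) → x2) → ¬(x5 → (x4 → x6))) ⊕ x2) = True ↔ True = True

True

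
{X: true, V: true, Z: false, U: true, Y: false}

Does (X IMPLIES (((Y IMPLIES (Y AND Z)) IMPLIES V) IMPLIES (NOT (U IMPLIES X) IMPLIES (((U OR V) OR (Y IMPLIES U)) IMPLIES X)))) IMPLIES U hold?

true

Substituting X=true, V=true, Z=false, U=true, Y=false:
Y AND Z = false AND false = false
Y IMPLIES (Y AND Z) = false IMPLIES false = true
(Y IMPLIES (Y AND Z)) IMPLIES V = true IMPLIES true = true
U IMPLIES X = true IMPLIES true = true
NOT (U IMPLIES X) = NOT true = false
U OR V = true OR true = true
Y IMPLIES U = false IMPLIES true = true
(U OR V) OR (Y IMPLIES U) = true OR true = true
((U OR V) OR (Y IMPLIES U)) IMPLIES X = true IMPLIES true = true
NOT (U IMPLIES X) IMPLIES (((U OR V) OR (Y IMPLIES U)) IMPLIES X) = false IMPLIES true = true
((Y IMPLIES (Y AND Z)) IMPLIES V) IMPLIES (NOT (U IMPLIES X) IMPLIES (((U OR V) OR (Y IMPLIES U)) IMPLIES X)) = true IMPLIES true = true
X IMPLIES (((Y IMPLIES (Y AND Z)) IMPLIES V) IMPLIES (NOT (U IMPLIES X) IMPLIES (((U OR V) OR (Y IMPLIES U)) IMPLIES X))) = true IMPLIES true = true
(X IMPLIES (((Y IMPLIES (Y AND Z)) IMPLIES V) IMPLIES (NOT (U IMPLIES X) IMPLIES (((U OR V) OR (Y IMPLIES U)) IMPLIES X)))) IMPLIES U = true IMPLIES true = true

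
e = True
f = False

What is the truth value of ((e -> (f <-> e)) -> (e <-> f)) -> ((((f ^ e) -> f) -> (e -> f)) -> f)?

False

Substituting e=True, f=False:
f <-> e = False <-> True = False
e -> (f <-> e) = True -> False = False
e <-> f = True <-> False = False
(e -> (f <-> e)) -> (e <-> f) = False -> False = True
f ^ e = False ^ True = True
(f ^ e) -> f = True -> False = False
e -> f = True -> False = False
((f ^ e) -> f) -> (e -> f) = False -> False = True
(((f ^ e) -> f) -> (e -> f)) -> f = True -> False = False
((e -> (f <-> e)) -> (e <-> f)) -> ((((f ^ e) -> f) -> (e -> f)) -> f) = True -> False = False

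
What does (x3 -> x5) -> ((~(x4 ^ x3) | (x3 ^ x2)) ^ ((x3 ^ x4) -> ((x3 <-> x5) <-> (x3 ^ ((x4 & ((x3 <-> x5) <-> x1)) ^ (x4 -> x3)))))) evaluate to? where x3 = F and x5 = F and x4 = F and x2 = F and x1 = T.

F

x3 -> x5 = F -> F = T
x4 ^ x3 = F ^ F = F
~(x4 ^ x3) = ~F = T
x3 ^ x2 = F ^ F = F
~(x4 ^ x3) | (x3 ^ x2) = T | F = T
x3 ^ x4 = F ^ F = F
x3 <-> x5 = F <-> F = T
x3 <-> x5 = F <-> F = T
(x3 <-> x5) <-> x1 = T <-> T = T
x4 & ((x3 <-> x5) <-> x1) = F & T = F
x4 -> x3 = F -> F = T
(x4 & ((x3 <-> x5) <-> x1)) ^ (x4 -> x3) = F ^ T = T
x3 ^ ((x4 & ((x3 <-> x5) <-> x1)) ^ (x4 -> x3)) = F ^ T = T
(x3 <-> x5) <-> (x3 ^ ((x4 & ((x3 <-> x5) <-> x1)) ^ (x4 -> x3))) = T <-> T = T
(x3 ^ x4) -> ((x3 <-> x5) <-> (x3 ^ ((x4 & ((x3 <-> x5) <-> x1)) ^ (x4 -> x3)))) = F -> T = T
(~(x4 ^ x3) | (x3 ^ x2)) ^ ((x3 ^ x4) -> ((x3 <-> x5) <-> (x3 ^ ((x4 & ((x3 <-> x5) <-> x1)) ^ (x4 -> x3))))) = T ^ T = F
(x3 -> x5) -> ((~(x4 ^ x3) | (x3 ^ x2)) ^ ((x3 ^ x4) -> ((x3 <-> x5) <-> (x3 ^ ((x4 & ((x3 <-> x5) <-> x1)) ^ (x4 -> x3)))))) = T -> F = F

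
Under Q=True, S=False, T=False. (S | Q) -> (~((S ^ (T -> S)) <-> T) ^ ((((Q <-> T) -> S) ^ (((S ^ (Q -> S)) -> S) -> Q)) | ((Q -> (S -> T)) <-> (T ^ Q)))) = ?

S | Q = False | True = True
T -> S = False -> False = True
S ^ (T -> S) = False ^ True = True
(S ^ (T -> S)) <-> T = True <-> False = False
~((S ^ (T -> S)) <-> T) = ~False = True
Q <-> T = True <-> False = False
(Q <-> T) -> S = False -> False = True
Q -> S = True -> False = False
S ^ (Q -> S) = False ^ False = False
(S ^ (Q -> S)) -> S = False -> False = True
((S ^ (Q -> S)) -> S) -> Q = True -> True = True
((Q <-> T) -> S) ^ (((S ^ (Q -> S)) -> S) -> Q) = True ^ True = False
S -> T = False -> False = True
Q -> (S -> T) = True -> True = True
T ^ Q = False ^ True = True
(Q -> (S -> T)) <-> (T ^ Q) = True <-> True = True
(((Q <-> T) -> S) ^ (((S ^ (Q -> S)) -> S) -> Q)) | ((Q -> (S -> T)) <-> (T ^ Q)) = False | True = True
~((S ^ (T -> S)) <-> T) ^ ((((Q <-> T) -> S) ^ (((S ^ (Q -> S)) -> S) -> Q)) | ((Q -> (S -> T)) <-> (T ^ Q))) = True ^ True = False
(S | Q) -> (~((S ^ (T -> S)) <-> T) ^ ((((Q <-> T) -> S) ^ (((S ^ (Q -> S)) -> S) -> Q)) | ((Q -> (S -> T)) <-> (T ^ Q)))) = True -> False = False

False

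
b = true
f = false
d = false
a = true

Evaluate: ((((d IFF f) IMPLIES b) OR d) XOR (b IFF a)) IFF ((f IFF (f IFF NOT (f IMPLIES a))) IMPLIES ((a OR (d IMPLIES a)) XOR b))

Substituting b=true, f=false, d=false, a=true:
d IFF f = false IFF false = true
(d IFF f) IMPLIES b = true IMPLIES true = true
((d IFF f) IMPLIES b) OR d = true OR false = true
b IFF a = true IFF true = true
(((d IFF f) IMPLIES b) OR d) XOR (b IFF a) = true XOR true = false
f IMPLIES a = false IMPLIES true = true
NOT (f IMPLIES a) = NOT true = false
f IFF NOT (f IMPLIES a) = false IFF false = true
f IFF (f IFF NOT (f IMPLIES a)) = false IFF true = false
d IMPLIES a = false IMPLIES true = true
a OR (d IMPLIES a) = true OR true = true
(a OR (d IMPLIES a)) XOR b = true XOR true = false
(f IFF (f IFF NOT (f IMPLIES a))) IMPLIES ((a OR (d IMPLIES a)) XOR b) = false IMPLIES false = true
((((d IFF f) IMPLIES b) OR d) XOR (b IFF a)) IFF ((f IFF (f IFF NOT (f IMPLIES a))) IMPLIES ((a OR (d IMPLIES a)) XOR b)) = false IFF true = false

false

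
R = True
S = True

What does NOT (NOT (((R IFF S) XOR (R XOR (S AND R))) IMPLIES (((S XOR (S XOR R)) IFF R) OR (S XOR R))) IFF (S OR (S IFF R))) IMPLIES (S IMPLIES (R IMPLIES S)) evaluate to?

True

R IFF S = True IFF True = True
S AND R = True AND True = True
R XOR (S AND R) = True XOR True = False
(R IFF S) XOR (R XOR (S AND R)) = True XOR False = True
S XOR R = True XOR True = False
S XOR (S XOR R) = True XOR False = True
(S XOR (S XOR R)) IFF R = True IFF True = True
S XOR R = True XOR True = False
((S XOR (S XOR R)) IFF R) OR (S XOR R) = True OR False = True
((R IFF S) XOR (R XOR (S AND R))) IMPLIES (((S XOR (S XOR R)) IFF R) OR (S XOR R)) = True IMPLIES True = True
NOT (((R IFF S) XOR (R XOR (S AND R))) IMPLIES (((S XOR (S XOR R)) IFF R) OR (S XOR R))) = NOT True = False
S IFF R = True IFF True = True
S OR (S IFF R) = True OR True = True
NOT (((R IFF S) XOR (R XOR (S AND R))) IMPLIES (((S XOR (S XOR R)) IFF R) OR (S XOR R))) IFF (S OR (S IFF R)) = False IFF True = False
NOT (NOT (((R IFF S) XOR (R XOR (S AND R))) IMPLIES (((S XOR (S XOR R)) IFF R) OR (S XOR R))) IFF (S OR (S IFF R))) = NOT False = True
R IMPLIES S = True IMPLIES True = True
S IMPLIES (R IMPLIES S) = True IMPLIES True = True
NOT (NOT (((R IFF S) XOR (R XOR (S AND R))) IMPLIES (((S XOR (S XOR R)) IFF R) OR (S XOR R))) IFF (S OR (S IFF R))) IMPLIES (S IMPLIES (R IMPLIES S)) = True IMPLIES True = True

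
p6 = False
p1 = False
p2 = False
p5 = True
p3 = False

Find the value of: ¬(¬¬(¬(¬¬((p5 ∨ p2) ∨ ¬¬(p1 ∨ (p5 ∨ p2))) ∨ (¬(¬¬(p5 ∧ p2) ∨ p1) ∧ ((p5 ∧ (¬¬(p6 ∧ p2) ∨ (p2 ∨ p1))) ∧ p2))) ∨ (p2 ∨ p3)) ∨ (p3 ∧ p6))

True

p5 ∨ p2 = True ∨ False = True
p5 ∨ p2 = True ∨ False = True
p1 ∨ (p5 ∨ p2) = False ∨ True = True
¬(p1 ∨ (p5 ∨ p2)) = ¬True = False
¬¬(p1 ∨ (p5 ∨ p2)) = ¬False = True
(p5 ∨ p2) ∨ ¬¬(p1 ∨ (p5 ∨ p2)) = True ∨ True = True
¬((p5 ∨ p2) ∨ ¬¬(p1 ∨ (p5 ∨ p2))) = ¬True = False
¬¬((p5 ∨ p2) ∨ ¬¬(p1 ∨ (p5 ∨ p2))) = ¬False = True
p5 ∧ p2 = True ∧ False = False
¬(p5 ∧ p2) = ¬False = True
¬¬(p5 ∧ p2) = ¬True = False
¬¬(p5 ∧ p2) ∨ p1 = False ∨ False = False
¬(¬¬(p5 ∧ p2) ∨ p1) = ¬False = True
p6 ∧ p2 = False ∧ False = False
¬(p6 ∧ p2) = ¬False = True
¬¬(p6 ∧ p2) = ¬True = False
p2 ∨ p1 = False ∨ False = False
¬¬(p6 ∧ p2) ∨ (p2 ∨ p1) = False ∨ False = False
p5 ∧ (¬¬(p6 ∧ p2) ∨ (p2 ∨ p1)) = True ∧ False = False
(p5 ∧ (¬¬(p6 ∧ p2) ∨ (p2 ∨ p1))) ∧ p2 = False ∧ False = False
¬(¬¬(p5 ∧ p2) ∨ p1) ∧ ((p5 ∧ (¬¬(p6 ∧ p2) ∨ (p2 ∨ p1))) ∧ p2) = True ∧ False = False
¬¬((p5 ∨ p2) ∨ ¬¬(p1 ∨ (p5 ∨ p2))) ∨ (¬(¬¬(p5 ∧ p2) ∨ p1) ∧ ((p5 ∧ (¬¬(p6 ∧ p2) ∨ (p2 ∨ p1))) ∧ p2)) = True ∨ False = True
¬(¬¬((p5 ∨ p2) ∨ ¬¬(p1 ∨ (p5 ∨ p2))) ∨ (¬(¬¬(p5 ∧ p2) ∨ p1) ∧ ((p5 ∧ (¬¬(p6 ∧ p2) ∨ (p2 ∨ p1))) ∧ p2))) = ¬True = False
p2 ∨ p3 = False ∨ False = False
¬(¬¬((p5 ∨ p2) ∨ ¬¬(p1 ∨ (p5 ∨ p2))) ∨ (¬(¬¬(p5 ∧ p2) ∨ p1) ∧ ((p5 ∧ (¬¬(p6 ∧ p2) ∨ (p2 ∨ p1))) ∧ p2))) ∨ (p2 ∨ p3) = False ∨ False = False
¬(¬(¬¬((p5 ∨ p2) ∨ ¬¬(p1 ∨ (p5 ∨ p2))) ∨ (¬(¬¬(p5 ∧ p2) ∨ p1) ∧ ((p5 ∧ (¬¬(p6 ∧ p2) ∨ (p2 ∨ p1))) ∧ p2))) ∨ (p2 ∨ p3)) = ¬False = True
¬¬(¬(¬¬((p5 ∨ p2) ∨ ¬¬(p1 ∨ (p5 ∨ p2))) ∨ (¬(¬¬(p5 ∧ p2) ∨ p1) ∧ ((p5 ∧ (¬¬(p6 ∧ p2) ∨ (p2 ∨ p1))) ∧ p2))) ∨ (p2 ∨ p3)) = ¬True = False
p3 ∧ p6 = False ∧ False = False
¬¬(¬(¬¬((p5 ∨ p2) ∨ ¬¬(p1 ∨ (p5 ∨ p2))) ∨ (¬(¬¬(p5 ∧ p2) ∨ p1) ∧ ((p5 ∧ (¬¬(p6 ∧ p2) ∨ (p2 ∨ p1))) ∧ p2))) ∨ (p2 ∨ p3)) ∨ (p3 ∧ p6) = False ∨ False = False
¬(¬¬(¬(¬¬((p5 ∨ p2) ∨ ¬¬(p1 ∨ (p5 ∨ p2))) ∨ (¬(¬¬(p5 ∧ p2) ∨ p1) ∧ ((p5 ∧ (¬¬(p6 ∧ p2) ∨ (p2 ∨ p1))) ∧ p2))) ∨ (p2 ∨ p3)) ∨ (p3 ∧ p6)) = ¬False = True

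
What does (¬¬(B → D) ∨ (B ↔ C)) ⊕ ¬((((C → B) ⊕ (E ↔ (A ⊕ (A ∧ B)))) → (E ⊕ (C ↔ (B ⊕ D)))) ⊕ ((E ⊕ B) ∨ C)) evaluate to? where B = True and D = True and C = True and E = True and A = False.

False

B → D = True → True = True
¬(B → D) = ¬True = False
¬¬(B → D) = ¬False = True
B ↔ C = True ↔ True = True
¬¬(B → D) ∨ (B ↔ C) = True ∨ True = True
C → B = True → True = True
A ∧ B = False ∧ True = False
A ⊕ (A ∧ B) = False ⊕ False = False
E ↔ (A ⊕ (A ∧ B)) = True ↔ False = False
(C → B) ⊕ (E ↔ (A ⊕ (A ∧ B))) = True ⊕ False = True
B ⊕ D = True ⊕ True = False
C ↔ (B ⊕ D) = True ↔ False = False
E ⊕ (C ↔ (B ⊕ D)) = True ⊕ False = True
((C → B) ⊕ (E ↔ (A ⊕ (A ∧ B)))) → (E ⊕ (C ↔ (B ⊕ D))) = True → True = True
E ⊕ B = True ⊕ True = False
(E ⊕ B) ∨ C = False ∨ True = True
(((C → B) ⊕ (E ↔ (A ⊕ (A ∧ B)))) → (E ⊕ (C ↔ (B ⊕ D)))) ⊕ ((E ⊕ B) ∨ C) = True ⊕ True = False
¬((((C → B) ⊕ (E ↔ (A ⊕ (A ∧ B)))) → (E ⊕ (C ↔ (B ⊕ D)))) ⊕ ((E ⊕ B) ∨ C)) = ¬False = True
(¬¬(B → D) ∨ (B ↔ C)) ⊕ ¬((((C → B) ⊕ (E ↔ (A ⊕ (A ∧ B)))) → (E ⊕ (C ↔ (B ⊕ D)))) ⊕ ((E ⊕ B) ∨ C)) = True ⊕ True = False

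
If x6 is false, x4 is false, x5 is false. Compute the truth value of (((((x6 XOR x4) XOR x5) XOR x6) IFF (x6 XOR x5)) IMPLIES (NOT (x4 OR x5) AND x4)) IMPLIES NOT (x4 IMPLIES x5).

x6 XOR x4 = False XOR False = False
(x6 XOR x4) XOR x5 = False XOR False = False
((x6 XOR x4) XOR x5) XOR x6 = False XOR False = False
x6 XOR x5 = False XOR False = False
(((x6 XOR x4) XOR x5) XOR x6) IFF (x6 XOR x5) = False IFF False = True
x4 OR x5 = False OR False = False
NOT (x4 OR x5) = NOT False = True
NOT (x4 OR x5) AND x4 = True AND False = False
((((x6 XOR x4) XOR x5) XOR x6) IFF (x6 XOR x5)) IMPLIES (NOT (x4 OR x5) AND x4) = True IMPLIES False = False
x4 IMPLIES x5 = False IMPLIES False = True
NOT (x4 IMPLIES x5) = NOT True = False
(((((x6 XOR x4) XOR x5) XOR x6) IFF (x6 XOR x5)) IMPLIES (NOT (x4 OR x5) AND x4)) IMPLIES NOT (x4 IMPLIES x5) = False IMPLIES False = True

True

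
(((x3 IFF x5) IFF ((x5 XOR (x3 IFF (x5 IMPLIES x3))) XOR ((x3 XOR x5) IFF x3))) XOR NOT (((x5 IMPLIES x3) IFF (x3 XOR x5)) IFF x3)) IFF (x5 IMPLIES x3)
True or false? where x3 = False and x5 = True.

False

x3 IFF x5 = False IFF True = False
x5 IMPLIES x3 = True IMPLIES False = False
x3 IFF (x5 IMPLIES x3) = False IFF False = True
x5 XOR (x3 IFF (x5 IMPLIES x3)) = True XOR True = False
x3 XOR x5 = False XOR True = True
(x3 XOR x5) IFF x3 = True IFF False = False
(x5 XOR (x3 IFF (x5 IMPLIES x3))) XOR ((x3 XOR x5) IFF x3) = False XOR False = False
(x3 IFF x5) IFF ((x5 XOR (x3 IFF (x5 IMPLIES x3))) XOR ((x3 XOR x5) IFF x3)) = False IFF False = True
x5 IMPLIES x3 = True IMPLIES False = False
x3 XOR x5 = False XOR True = True
(x5 IMPLIES x3) IFF (x3 XOR x5) = False IFF True = False
((x5 IMPLIES x3) IFF (x3 XOR x5)) IFF x3 = False IFF False = True
NOT (((x5 IMPLIES x3) IFF (x3 XOR x5)) IFF x3) = NOT True = False
((x3 IFF x5) IFF ((x5 XOR (x3 IFF (x5 IMPLIES x3))) XOR ((x3 XOR x5) IFF x3))) XOR NOT (((x5 IMPLIES x3) IFF (x3 XOR x5)) IFF x3) = True XOR False = True
x5 IMPLIES x3 = True IMPLIES False = False
(((x3 IFF x5) IFF ((x5 XOR (x3 IFF (x5 IMPLIES x3))) XOR ((x3 XOR x5) IFF x3))) XOR NOT (((x5 IMPLIES x3) IFF (x3 XOR x5)) IFF x3)) IFF (x5 IMPLIES x3) = True IFF False = False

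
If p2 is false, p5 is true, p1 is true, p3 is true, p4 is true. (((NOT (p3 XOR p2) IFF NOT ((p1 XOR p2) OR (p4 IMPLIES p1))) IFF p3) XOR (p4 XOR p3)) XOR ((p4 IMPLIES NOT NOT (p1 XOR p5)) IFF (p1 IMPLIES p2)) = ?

p3 XOR p2 = true XOR false = true
NOT (p3 XOR p2) = NOT true = false
p1 XOR p2 = true XOR false = true
p4 IMPLIES p1 = true IMPLIES true = true
(p1 XOR p2) OR (p4 IMPLIES p1) = true OR true = true
NOT ((p1 XOR p2) OR (p4 IMPLIES p1)) = NOT true = false
NOT (p3 XOR p2) IFF NOT ((p1 XOR p2) OR (p4 IMPLIES p1)) = false IFF false = true
(NOT (p3 XOR p2) IFF NOT ((p1 XOR p2) OR (p4 IMPLIES p1))) IFF p3 = true IFF true = true
p4 XOR p3 = true XOR true = false
((NOT (p3 XOR p2) IFF NOT ((p1 XOR p2) OR (p4 IMPLIES p1))) IFF p3) XOR (p4 XOR p3) = true XOR false = true
p1 XOR p5 = true XOR true = false
NOT (p1 XOR p5) = NOT false = true
NOT NOT (p1 XOR p5) = NOT true = false
p4 IMPLIES NOT NOT (p1 XOR p5) = true IMPLIES false = false
p1 IMPLIES p2 = true IMPLIES false = false
(p4 IMPLIES NOT NOT (p1 XOR p5)) IFF (p1 IMPLIES p2) = false IFF false = true
(((NOT (p3 XOR p2) IFF NOT ((p1 XOR p2) OR (p4 IMPLIES p1))) IFF p3) XOR (p4 XOR p3)) XOR ((p4 IMPLIES NOT NOT (p1 XOR p5)) IFF (p1 IMPLIES p2)) = true XOR true = false

false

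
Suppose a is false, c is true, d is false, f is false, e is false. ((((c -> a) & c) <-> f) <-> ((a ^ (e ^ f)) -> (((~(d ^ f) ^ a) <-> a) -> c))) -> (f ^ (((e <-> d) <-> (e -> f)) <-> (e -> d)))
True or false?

c -> a = T -> F = F
(c -> a) & c = F & T = F
((c -> a) & c) <-> f = F <-> F = T
e ^ f = F ^ F = F
a ^ (e ^ f) = F ^ F = F
d ^ f = F ^ F = F
~(d ^ f) = ~F = T
~(d ^ f) ^ a = T ^ F = T
(~(d ^ f) ^ a) <-> a = T <-> F = F
((~(d ^ f) ^ a) <-> a) -> c = F -> T = T
(a ^ (e ^ f)) -> (((~(d ^ f) ^ a) <-> a) -> c) = F -> T = T
(((c -> a) & c) <-> f) <-> ((a ^ (e ^ f)) -> (((~(d ^ f) ^ a) <-> a) -> c)) = T <-> T = T
e <-> d = F <-> F = T
e -> f = F -> F = T
(e <-> d) <-> (e -> f) = T <-> T = T
e -> d = F -> F = T
((e <-> d) <-> (e -> f)) <-> (e -> d) = T <-> T = T
f ^ (((e <-> d) <-> (e -> f)) <-> (e -> d)) = F ^ T = T
((((c -> a) & c) <-> f) <-> ((a ^ (e ^ f)) -> (((~(d ^ f) ^ a) <-> a) -> c))) -> (f ^ (((e <-> d) <-> (e -> f)) <-> (e -> d))) = T -> T = T

T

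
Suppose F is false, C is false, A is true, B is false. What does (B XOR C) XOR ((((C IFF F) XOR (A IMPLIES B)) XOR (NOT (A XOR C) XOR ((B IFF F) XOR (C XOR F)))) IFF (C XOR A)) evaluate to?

false

B XOR C = false XOR false = false
C IFF F = false IFF false = true
A IMPLIES B = true IMPLIES false = false
(C IFF F) XOR (A IMPLIES B) = true XOR false = true
A XOR C = true XOR false = true
NOT (A XOR C) = NOT true = false
B IFF F = false IFF false = true
C XOR F = false XOR false = false
(B IFF F) XOR (C XOR F) = true XOR false = true
NOT (A XOR C) XOR ((B IFF F) XOR (C XOR F)) = false XOR true = true
((C IFF F) XOR (A IMPLIES B)) XOR (NOT (A XOR C) XOR ((B IFF F) XOR (C XOR F))) = true XOR true = false
C XOR A = false XOR true = true
(((C IFF F) XOR (A IMPLIES B)) XOR (NOT (A XOR C) XOR ((B IFF F) XOR (C XOR F)))) IFF (C XOR A) = false IFF true = false
(B XOR C) XOR ((((C IFF F) XOR (A IMPLIES B)) XOR (NOT (A XOR C) XOR ((B IFF F) XOR (C XOR F)))) IFF (C XOR A)) = false XOR false = false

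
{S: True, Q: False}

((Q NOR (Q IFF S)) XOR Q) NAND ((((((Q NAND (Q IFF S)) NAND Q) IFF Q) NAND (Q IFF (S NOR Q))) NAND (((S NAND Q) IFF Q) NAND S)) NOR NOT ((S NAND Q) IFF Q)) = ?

True

Substituting S=True, Q=False:
Q IFF S = False IFF True = False
Q NOR (Q IFF S) = False NOR False = True
(Q NOR (Q IFF S)) XOR Q = True XOR False = True
Q IFF S = False IFF True = False
Q NAND (Q IFF S) = False NAND False = True
(Q NAND (Q IFF S)) NAND Q = True NAND False = True
((Q NAND (Q IFF S)) NAND Q) IFF Q = True IFF False = False
S NOR Q = True NOR False = False
Q IFF (S NOR Q) = False IFF False = True
(((Q NAND (Q IFF S)) NAND Q) IFF Q) NAND (Q IFF (S NOR Q)) = False NAND True = True
S NAND Q = True NAND False = True
(S NAND Q) IFF Q = True IFF False = False
((S NAND Q) IFF Q) NAND S = False NAND True = True
((((Q NAND (Q IFF S)) NAND Q) IFF Q) NAND (Q IFF (S NOR Q))) NAND (((S NAND Q) IFF Q) NAND S) = True NAND True = False
S NAND Q = True NAND False = True
(S NAND Q) IFF Q = True IFF False = False
NOT ((S NAND Q) IFF Q) = NOT False = True
(((((Q NAND (Q IFF S)) NAND Q) IFF Q) NAND (Q IFF (S NOR Q))) NAND (((S NAND Q) IFF Q) NAND S)) NOR NOT ((S NAND Q) IFF Q) = False NOR True = False
((Q NOR (Q IFF S)) XOR Q) NAND ((((((Q NAND (Q IFF S)) NAND Q) IFF Q) NAND (Q IFF (S NOR Q))) NAND (((S NAND Q) IFF Q) NAND S)) NOR NOT ((S NAND Q) IFF Q)) = True NAND False = True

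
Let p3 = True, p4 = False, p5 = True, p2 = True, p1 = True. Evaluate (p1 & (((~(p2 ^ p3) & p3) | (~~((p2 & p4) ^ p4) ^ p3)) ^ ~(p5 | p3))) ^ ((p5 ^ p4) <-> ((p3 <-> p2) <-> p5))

p2 ^ p3 = True ^ True = False
~(p2 ^ p3) = ~False = True
~(p2 ^ p3) & p3 = True & True = True
p2 & p4 = True & False = False
(p2 & p4) ^ p4 = False ^ False = False
~((p2 & p4) ^ p4) = ~False = True
~~((p2 & p4) ^ p4) = ~True = False
~~((p2 & p4) ^ p4) ^ p3 = False ^ True = True
(~(p2 ^ p3) & p3) | (~~((p2 & p4) ^ p4) ^ p3) = True | True = True
p5 | p3 = True | True = True
~(p5 | p3) = ~True = False
((~(p2 ^ p3) & p3) | (~~((p2 & p4) ^ p4) ^ p3)) ^ ~(p5 | p3) = True ^ False = True
p1 & (((~(p2 ^ p3) & p3) | (~~((p2 & p4) ^ p4) ^ p3)) ^ ~(p5 | p3)) = True & True = True
p5 ^ p4 = True ^ False = True
p3 <-> p2 = True <-> True = True
(p3 <-> p2) <-> p5 = True <-> True = True
(p5 ^ p4) <-> ((p3 <-> p2) <-> p5) = True <-> True = True
(p1 & (((~(p2 ^ p3) & p3) | (~~((p2 & p4) ^ p4) ^ p3)) ^ ~(p5 | p3))) ^ ((p5 ^ p4) <-> ((p3 <-> p2) <-> p5)) = True ^ True = False

False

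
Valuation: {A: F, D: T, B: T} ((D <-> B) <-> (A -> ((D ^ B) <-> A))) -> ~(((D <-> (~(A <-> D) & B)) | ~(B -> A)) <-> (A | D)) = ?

D <-> B = T <-> T = T
D ^ B = T ^ T = F
(D ^ B) <-> A = F <-> F = T
A -> ((D ^ B) <-> A) = F -> T = T
(D <-> B) <-> (A -> ((D ^ B) <-> A)) = T <-> T = T
A <-> D = F <-> T = F
~(A <-> D) = ~F = T
~(A <-> D) & B = T & T = T
D <-> (~(A <-> D) & B) = T <-> T = T
B -> A = T -> F = F
~(B -> A) = ~F = T
(D <-> (~(A <-> D) & B)) | ~(B -> A) = T | T = T
A | D = F | T = T
((D <-> (~(A <-> D) & B)) | ~(B -> A)) <-> (A | D) = T <-> T = T
~(((D <-> (~(A <-> D) & B)) | ~(B -> A)) <-> (A | D)) = ~T = F
((D <-> B) <-> (A -> ((D ^ B) <-> A))) -> ~(((D <-> (~(A <-> D) & B)) | ~(B -> A)) <-> (A | D)) = T -> F = F

F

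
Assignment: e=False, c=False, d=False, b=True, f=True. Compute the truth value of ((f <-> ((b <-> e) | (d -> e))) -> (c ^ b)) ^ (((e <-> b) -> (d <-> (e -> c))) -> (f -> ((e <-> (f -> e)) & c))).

Substituting e=False, c=False, d=False, b=True, f=True:
b <-> e = True <-> False = False
d -> e = False -> False = True
(b <-> e) | (d -> e) = False | True = True
f <-> ((b <-> e) | (d -> e)) = True <-> True = True
c ^ b = False ^ True = True
(f <-> ((b <-> e) | (d -> e))) -> (c ^ b) = True -> True = True
e <-> b = False <-> True = False
e -> c = False -> False = True
d <-> (e -> c) = False <-> True = False
(e <-> b) -> (d <-> (e -> c)) = False -> False = True
f -> e = True -> False = False
e <-> (f -> e) = False <-> False = True
(e <-> (f -> e)) & c = True & False = False
f -> ((e <-> (f -> e)) & c) = True -> False = False
((e <-> b) -> (d <-> (e -> c))) -> (f -> ((e <-> (f -> e)) & c)) = True -> False = False
((f <-> ((b <-> e) | (d -> e))) -> (c ^ b)) ^ (((e <-> b) -> (d <-> (e -> c))) -> (f -> ((e <-> (f -> e)) & c))) = True ^ False = True

True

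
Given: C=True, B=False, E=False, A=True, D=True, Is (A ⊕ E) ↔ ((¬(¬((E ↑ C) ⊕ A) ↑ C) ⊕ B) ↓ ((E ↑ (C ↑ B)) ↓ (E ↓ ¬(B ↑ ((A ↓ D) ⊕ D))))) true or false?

A ⊕ E = True ⊕ False = True
E ↑ C = False ↑ True = True
(E ↑ C) ⊕ A = True ⊕ True = False
¬((E ↑ C) ⊕ A) = ¬False = True
¬((E ↑ C) ⊕ A) ↑ C = True ↑ True = False
¬(¬((E ↑ C) ⊕ A) ↑ C) = ¬False = True
¬(¬((E ↑ C) ⊕ A) ↑ C) ⊕ B = True ⊕ False = True
C ↑ B = True ↑ False = True
E ↑ (C ↑ B) = False ↑ True = True
A ↓ D = True ↓ True = False
(A ↓ D) ⊕ D = False ⊕ True = True
B ↑ ((A ↓ D) ⊕ D) = False ↑ True = True
¬(B ↑ ((A ↓ D) ⊕ D)) = ¬True = False
E ↓ ¬(B ↑ ((A ↓ D) ⊕ D)) = False ↓ False = True
(E ↑ (C ↑ B)) ↓ (E ↓ ¬(B ↑ ((A ↓ D) ⊕ D))) = True ↓ True = False
(¬(¬((E ↑ C) ⊕ A) ↑ C) ⊕ B) ↓ ((E ↑ (C ↑ B)) ↓ (E ↓ ¬(B ↑ ((A ↓ D) ⊕ D)))) = True ↓ False = False
(A ⊕ E) ↔ ((¬(¬((E ↑ C) ⊕ A) ↑ C) ⊕ B) ↓ ((E ↑ (C ↑ B)) ↓ (E ↓ ¬(B ↑ ((A ↓ D) ⊕ D))))) = True ↔ False = False

False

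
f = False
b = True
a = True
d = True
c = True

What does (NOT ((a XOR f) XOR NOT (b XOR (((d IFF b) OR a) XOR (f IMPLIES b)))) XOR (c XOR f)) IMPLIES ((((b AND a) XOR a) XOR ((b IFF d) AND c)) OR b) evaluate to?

a XOR f = True XOR False = True
d IFF b = True IFF True = True
(d IFF b) OR a = True OR True = True
f IMPLIES b = False IMPLIES True = True
((d IFF b) OR a) XOR (f IMPLIES b) = True XOR True = False
b XOR (((d IFF b) OR a) XOR (f IMPLIES b)) = True XOR False = True
NOT (b XOR (((d IFF b) OR a) XOR (f IMPLIES b))) = NOT True = False
(a XOR f) XOR NOT (b XOR (((d IFF b) OR a) XOR (f IMPLIES b))) = True XOR False = True
NOT ((a XOR f) XOR NOT (b XOR (((d IFF b) OR a) XOR (f IMPLIES b)))) = NOT True = False
c XOR f = True XOR False = True
NOT ((a XOR f) XOR NOT (b XOR (((d IFF b) OR a) XOR (f IMPLIES b)))) XOR (c XOR f) = False XOR True = True
b AND a = True AND True = True
(b AND a) XOR a = True XOR True = False
b IFF d = True IFF True = True
(b IFF d) AND c = True AND True = True
((b AND a) XOR a) XOR ((b IFF d) AND c) = False XOR True = True
(((b AND a) XOR a) XOR ((b IFF d) AND c)) OR b = True OR True = True
(NOT ((a XOR f) XOR NOT (b XOR (((d IFF b) OR a) XOR (f IMPLIES b)))) XOR (c XOR f)) IMPLIES ((((b AND a) XOR a) XOR ((b IFF d) AND c)) OR b) = True IMPLIES True = True

True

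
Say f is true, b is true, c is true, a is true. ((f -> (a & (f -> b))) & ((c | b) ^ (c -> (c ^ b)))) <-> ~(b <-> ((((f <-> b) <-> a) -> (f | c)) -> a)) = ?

F

Substituting f=T, b=T, c=T, a=T:
f -> b = T -> T = T
a & (f -> b) = T & T = T
f -> (a & (f -> b)) = T -> T = T
c | b = T | T = T
c ^ b = T ^ T = F
c -> (c ^ b) = T -> F = F
(c | b) ^ (c -> (c ^ b)) = T ^ F = T
(f -> (a & (f -> b))) & ((c | b) ^ (c -> (c ^ b))) = T & T = T
f <-> b = T <-> T = T
(f <-> b) <-> a = T <-> T = T
f | c = T | T = T
((f <-> b) <-> a) -> (f | c) = T -> T = T
(((f <-> b) <-> a) -> (f | c)) -> a = T -> T = T
b <-> ((((f <-> b) <-> a) -> (f | c)) -> a) = T <-> T = T
~(b <-> ((((f <-> b) <-> a) -> (f | c)) -> a)) = ~T = F
((f -> (a & (f -> b))) & ((c | b) ^ (c -> (c ^ b)))) <-> ~(b <-> ((((f <-> b) <-> a) -> (f | c)) -> a)) = T <-> F = F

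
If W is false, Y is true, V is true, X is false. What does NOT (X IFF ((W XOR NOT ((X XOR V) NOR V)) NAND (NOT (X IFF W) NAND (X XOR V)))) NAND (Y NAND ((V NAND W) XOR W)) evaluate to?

True

Substituting W=False, Y=True, V=True, X=False:
X XOR V = False XOR True = True
(X XOR V) NOR V = True NOR True = False
NOT ((X XOR V) NOR V) = NOT False = True
W XOR NOT ((X XOR V) NOR V) = False XOR True = True
X IFF W = False IFF False = True
NOT (X IFF W) = NOT True = False
X XOR V = False XOR True = True
NOT (X IFF W) NAND (X XOR V) = False NAND True = True
(W XOR NOT ((X XOR V) NOR V)) NAND (NOT (X IFF W) NAND (X XOR V)) = True NAND True = False
X IFF ((W XOR NOT ((X XOR V) NOR V)) NAND (NOT (X IFF W) NAND (X XOR V))) = False IFF False = True
NOT (X IFF ((W XOR NOT ((X XOR V) NOR V)) NAND (NOT (X IFF W) NAND (X XOR V)))) = NOT True = False
V NAND W = True NAND False = True
(V NAND W) XOR W = True XOR False = True
Y NAND ((V NAND W) XOR W) = True NAND True = False
NOT (X IFF ((W XOR NOT ((X XOR V) NOR V)) NAND (NOT (X IFF W) NAND (X XOR V)))) NAND (Y NAND ((V NAND W) XOR W)) = False NAND False = True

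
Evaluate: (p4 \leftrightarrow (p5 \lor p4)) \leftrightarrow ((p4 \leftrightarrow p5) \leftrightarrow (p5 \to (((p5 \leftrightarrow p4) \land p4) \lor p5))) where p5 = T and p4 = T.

p5 \lor p4 = T \lor T = T
p4 \leftrightarrow (p5 \lor p4) = T \leftrightarrow T = T
p4 \leftrightarrow p5 = T \leftrightarrow T = T
p5 \leftrightarrow p4 = T \leftrightarrow T = T
(p5 \leftrightarrow p4) \land p4 = T \land T = T
((p5 \leftrightarrow p4) \land p4) \lor p5 = T \lor T = T
p5 \to (((p5 \leftrightarrow p4) \land p4) \lor p5) = T \to T = T
(p4 \leftrightarrow p5) \leftrightarrow (p5 \to (((p5 \leftrightarrow p4) \land p4) \lor p5)) = T \leftrightarrow T = T
(p4 \leftrightarrow (p5 \lor p4)) \leftrightarrow ((p4 \leftrightarrow p5) \leftrightarrow (p5 \to (((p5 \leftrightarrow p4) \land p4) \lor p5))) = T \leftrightarrow T = T

T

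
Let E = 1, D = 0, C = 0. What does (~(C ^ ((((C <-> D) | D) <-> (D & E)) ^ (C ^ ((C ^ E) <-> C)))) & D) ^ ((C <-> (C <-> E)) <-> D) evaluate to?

C <-> D = 0 <-> 0 = 1
(C <-> D) | D = 1 | 0 = 1
D & E = 0 & 1 = 0
((C <-> D) | D) <-> (D & E) = 1 <-> 0 = 0
C ^ E = 0 ^ 1 = 1
(C ^ E) <-> C = 1 <-> 0 = 0
C ^ ((C ^ E) <-> C) = 0 ^ 0 = 0
(((C <-> D) | D) <-> (D & E)) ^ (C ^ ((C ^ E) <-> C)) = 0 ^ 0 = 0
C ^ ((((C <-> D) | D) <-> (D & E)) ^ (C ^ ((C ^ E) <-> C))) = 0 ^ 0 = 0
~(C ^ ((((C <-> D) | D) <-> (D & E)) ^ (C ^ ((C ^ E) <-> C)))) = ~0 = 1
~(C ^ ((((C <-> D) | D) <-> (D & E)) ^ (C ^ ((C ^ E) <-> C)))) & D = 1 & 0 = 0
C <-> E = 0 <-> 1 = 0
C <-> (C <-> E) = 0 <-> 0 = 1
(C <-> (C <-> E)) <-> D = 1 <-> 0 = 0
(~(C ^ ((((C <-> D) | D) <-> (D & E)) ^ (C ^ ((C ^ E) <-> C)))) & D) ^ ((C <-> (C <-> E)) <-> D) = 0 ^ 0 = 0

0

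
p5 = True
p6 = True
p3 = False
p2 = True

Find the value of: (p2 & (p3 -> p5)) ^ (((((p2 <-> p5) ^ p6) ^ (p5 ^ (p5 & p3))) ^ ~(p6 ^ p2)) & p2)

Substituting p5=True, p6=True, p3=False, p2=True:
p3 -> p5 = False -> True = True
p2 & (p3 -> p5) = True & True = True
p2 <-> p5 = True <-> True = True
(p2 <-> p5) ^ p6 = True ^ True = False
p5 & p3 = True & False = False
p5 ^ (p5 & p3) = True ^ False = True
((p2 <-> p5) ^ p6) ^ (p5 ^ (p5 & p3)) = False ^ True = True
p6 ^ p2 = True ^ True = False
~(p6 ^ p2) = ~False = True
(((p2 <-> p5) ^ p6) ^ (p5 ^ (p5 & p3))) ^ ~(p6 ^ p2) = True ^ True = False
((((p2 <-> p5) ^ p6) ^ (p5 ^ (p5 & p3))) ^ ~(p6 ^ p2)) & p2 = False & True = False
(p2 & (p3 -> p5)) ^ (((((p2 <-> p5) ^ p6) ^ (p5 ^ (p5 & p3))) ^ ~(p6 ^ p2)) & p2) = True ^ False = True

True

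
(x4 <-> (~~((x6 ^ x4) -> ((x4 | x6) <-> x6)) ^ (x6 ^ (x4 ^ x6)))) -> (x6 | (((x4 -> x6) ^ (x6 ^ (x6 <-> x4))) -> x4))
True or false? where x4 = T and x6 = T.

x6 ^ x4 = T ^ T = F
x4 | x6 = T | T = T
(x4 | x6) <-> x6 = T <-> T = T
(x6 ^ x4) -> ((x4 | x6) <-> x6) = F -> T = T
~((x6 ^ x4) -> ((x4 | x6) <-> x6)) = ~T = F
~~((x6 ^ x4) -> ((x4 | x6) <-> x6)) = ~F = T
x4 ^ x6 = T ^ T = F
x6 ^ (x4 ^ x6) = T ^ F = T
~~((x6 ^ x4) -> ((x4 | x6) <-> x6)) ^ (x6 ^ (x4 ^ x6)) = T ^ T = F
x4 <-> (~~((x6 ^ x4) -> ((x4 | x6) <-> x6)) ^ (x6 ^ (x4 ^ x6))) = T <-> F = F
x4 -> x6 = T -> T = T
x6 <-> x4 = T <-> T = T
x6 ^ (x6 <-> x4) = T ^ T = F
(x4 -> x6) ^ (x6 ^ (x6 <-> x4)) = T ^ F = T
((x4 -> x6) ^ (x6 ^ (x6 <-> x4))) -> x4 = T -> T = T
x6 | (((x4 -> x6) ^ (x6 ^ (x6 <-> x4))) -> x4) = T | T = T
(x4 <-> (~~((x6 ^ x4) -> ((x4 | x6) <-> x6)) ^ (x6 ^ (x4 ^ x6)))) -> (x6 | (((x4 -> x6) ^ (x6 ^ (x6 <-> x4))) -> x4)) = F -> T = T

T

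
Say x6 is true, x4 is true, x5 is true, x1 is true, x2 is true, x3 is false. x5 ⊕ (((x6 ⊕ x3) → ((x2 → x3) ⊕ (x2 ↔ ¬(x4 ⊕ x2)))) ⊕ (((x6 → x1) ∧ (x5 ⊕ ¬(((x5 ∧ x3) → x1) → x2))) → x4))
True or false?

True

x6 ⊕ x3 = True ⊕ False = True
x2 → x3 = True → False = False
x4 ⊕ x2 = True ⊕ True = False
¬(x4 ⊕ x2) = ¬False = True
x2 ↔ ¬(x4 ⊕ x2) = True ↔ True = True
(x2 → x3) ⊕ (x2 ↔ ¬(x4 ⊕ x2)) = False ⊕ True = True
(x6 ⊕ x3) → ((x2 → x3) ⊕ (x2 ↔ ¬(x4 ⊕ x2))) = True → True = True
x6 → x1 = True → True = True
x5 ∧ x3 = True ∧ False = False
(x5 ∧ x3) → x1 = False → True = True
((x5 ∧ x3) → x1) → x2 = True → True = True
¬(((x5 ∧ x3) → x1) → x2) = ¬True = False
x5 ⊕ ¬(((x5 ∧ x3) → x1) → x2) = True ⊕ False = True
(x6 → x1) ∧ (x5 ⊕ ¬(((x5 ∧ x3) → x1) → x2)) = True ∧ True = True
((x6 → x1) ∧ (x5 ⊕ ¬(((x5 ∧ x3) → x1) → x2))) → x4 = True → True = True
((x6 ⊕ x3) → ((x2 → x3) ⊕ (x2 ↔ ¬(x4 ⊕ x2)))) ⊕ (((x6 → x1) ∧ (x5 ⊕ ¬(((x5 ∧ x3) → x1) → x2))) → x4) = True ⊕ True = False
x5 ⊕ (((x6 ⊕ x3) → ((x2 → x3) ⊕ (x2 ↔ ¬(x4 ⊕ x2)))) ⊕ (((x6 → x1) ∧ (x5 ⊕ ¬(((x5 ∧ x3) → x1) → x2))) → x4)) = True ⊕ False = True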